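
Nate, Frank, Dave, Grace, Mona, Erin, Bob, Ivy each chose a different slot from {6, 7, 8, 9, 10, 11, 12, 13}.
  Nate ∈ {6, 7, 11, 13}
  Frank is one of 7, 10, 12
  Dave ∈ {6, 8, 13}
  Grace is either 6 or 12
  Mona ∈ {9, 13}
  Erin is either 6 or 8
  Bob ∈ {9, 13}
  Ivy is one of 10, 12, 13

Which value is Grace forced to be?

Among the 8 variables, 11 fits only Nate (and all 8 values in {6, 7, 8, 9, 10, 11, 12, 13} must be used), so Nate = 11.
The 7 still-open variables together cover exactly {6, 7, 8, 9, 10, 12, 13} — 7 values for 7 variables — and 7 appears only in Frank's list, so Frank = 7.
Among the 6 still-open variables, 10 fits only Ivy (and all 6 values in {6, 8, 9, 10, 12, 13} must be used), so Ivy = 10.
The 5 still-open variables draw from only 5 values {6, 8, 9, 12, 13}, so each is used; only Grace can be 12, hence Grace = 12.

12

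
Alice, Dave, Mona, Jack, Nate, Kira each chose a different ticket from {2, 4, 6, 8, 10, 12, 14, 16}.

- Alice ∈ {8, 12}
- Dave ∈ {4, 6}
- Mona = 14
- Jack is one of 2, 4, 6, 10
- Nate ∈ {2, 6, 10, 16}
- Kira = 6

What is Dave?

4

Mona has just one choice, so Mona = 14.
Kira must be 6 (only option left). Strike 6 from Dave, Jack, Nate.
So Dave = 4.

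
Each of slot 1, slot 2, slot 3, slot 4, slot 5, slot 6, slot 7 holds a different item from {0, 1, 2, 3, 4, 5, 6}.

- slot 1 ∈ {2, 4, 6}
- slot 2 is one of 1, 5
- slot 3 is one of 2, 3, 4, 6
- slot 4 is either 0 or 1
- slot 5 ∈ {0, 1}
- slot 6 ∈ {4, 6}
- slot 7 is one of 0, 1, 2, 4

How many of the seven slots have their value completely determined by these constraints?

2

The 7 variables draw from only 7 values {0, 1, 2, 3, 4, 5, 6}, so each is used; only slot 3 can be 3, hence slot 3 = 3.
The 6 still-open variables together cover exactly {0, 1, 2, 4, 5, 6} — 6 values for 6 variables — and 5 appears only in slot 2's list, so slot 2 = 5.
slot 4 and slot 5 share exactly the 2 values {0, 1}; by pigeonhole those values go to them, so strike 0, 1 from slot 7.
Determined: slot 2=5, slot 3=3. The other slots each still have more than one consistent value. That makes 2.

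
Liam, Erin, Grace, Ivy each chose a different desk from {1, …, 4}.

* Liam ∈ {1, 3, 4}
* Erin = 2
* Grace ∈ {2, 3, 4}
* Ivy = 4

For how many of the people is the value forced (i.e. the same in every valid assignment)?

4

Erin's domain is down to {2}, so Erin = 2. Strike 2 from Grace.
Ivy must be 4 (only option left). Remove 4 from Liam, Grace.
Grace has just one choice, so Grace = 3. So Liam can't be 3.
That leaves Liam = 1.
Every person is fixed: Liam=1, Erin=2, Grace=3, Ivy=4. That makes 4.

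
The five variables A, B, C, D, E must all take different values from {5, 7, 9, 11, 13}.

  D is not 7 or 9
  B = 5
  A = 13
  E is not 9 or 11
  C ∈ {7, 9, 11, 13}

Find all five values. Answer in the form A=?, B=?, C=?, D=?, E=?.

A has just one choice, so A = 13. Eliminate 13 elsewhere: C, D, E.
That leaves B = 5. Strike 5 from D, E.
D's domain is down to {11}, so D = 11. So C can't be 11.
That leaves E = 7. Strike 7 from C.
C's domain is down to {9}, so C = 9.

A=13, B=5, C=9, D=11, E=7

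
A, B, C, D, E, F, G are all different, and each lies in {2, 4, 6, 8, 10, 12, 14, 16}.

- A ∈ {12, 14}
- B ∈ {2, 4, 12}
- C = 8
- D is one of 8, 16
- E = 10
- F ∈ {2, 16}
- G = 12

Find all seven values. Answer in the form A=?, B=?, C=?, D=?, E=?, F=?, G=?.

C must be 8 (only option left). Remove 8 from D.
D's domain is down to {16}, so D = 16. Eliminate 16 elsewhere: F.
E has just one choice, so E = 10.
F has just one choice, so F = 2. Remove 2 from B.
That leaves G = 12. So A, B can't be 12.
A must be 14 (only option left).
B must be 4 (only option left).

A=14, B=4, C=8, D=16, E=10, F=2, G=12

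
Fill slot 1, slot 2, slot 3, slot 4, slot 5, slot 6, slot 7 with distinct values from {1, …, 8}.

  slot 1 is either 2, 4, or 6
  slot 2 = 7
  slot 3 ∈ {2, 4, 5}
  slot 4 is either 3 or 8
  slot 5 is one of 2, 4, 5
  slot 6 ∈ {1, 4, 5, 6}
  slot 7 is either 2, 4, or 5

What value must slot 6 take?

slot 2's domain is down to {7}, so slot 2 = 7.
slot 3, slot 5, slot 7 share exactly the 3 values {2, 4, 5}; by pigeonhole those values go to them, so strike 2, 4, 5 from slot 1, slot 6.
slot 1's domain is down to {6}, so slot 1 = 6. Eliminate 6 elsewhere: slot 6.
So slot 6 = 1.

1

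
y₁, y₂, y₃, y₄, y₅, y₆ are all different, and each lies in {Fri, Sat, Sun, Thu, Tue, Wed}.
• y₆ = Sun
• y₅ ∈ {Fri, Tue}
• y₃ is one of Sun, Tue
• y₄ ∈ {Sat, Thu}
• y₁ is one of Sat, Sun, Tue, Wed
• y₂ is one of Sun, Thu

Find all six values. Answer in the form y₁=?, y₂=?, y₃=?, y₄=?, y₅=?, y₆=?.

y₆ must be Sun (only option left). So y₁, y₂, y₃ can't be Sun.
That leaves y₂ = Thu. Remove Thu from y₄.
y₃ must be Tue (only option left). Eliminate Tue elsewhere: y₁, y₅.
y₄'s domain is down to {Sat}, so y₄ = Sat. Eliminate Sat elsewhere: y₁.
y₅ has just one choice, so y₅ = Fri.
That leaves y₁ = Wed.

y₁=Wed, y₂=Thu, y₃=Tue, y₄=Sat, y₅=Fri, y₆=Sun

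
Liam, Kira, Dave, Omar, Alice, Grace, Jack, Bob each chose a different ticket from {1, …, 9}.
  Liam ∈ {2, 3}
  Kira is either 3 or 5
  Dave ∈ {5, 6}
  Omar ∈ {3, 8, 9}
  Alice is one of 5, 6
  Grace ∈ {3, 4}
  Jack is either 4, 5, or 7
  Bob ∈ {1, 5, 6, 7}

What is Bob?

1

Dave and Alice share exactly the 2 values {5, 6}; by pigeonhole those values go to them, so strike 5, 6 from Kira, Jack, Bob.
Kira must be 3 (only option left). Remove 3 from Liam, Omar, Grace.
Grace has just one choice, so Grace = 4. Strike 4 from Jack.
That leaves Jack = 7. Eliminate 7 elsewhere: Bob.
So Bob = 1.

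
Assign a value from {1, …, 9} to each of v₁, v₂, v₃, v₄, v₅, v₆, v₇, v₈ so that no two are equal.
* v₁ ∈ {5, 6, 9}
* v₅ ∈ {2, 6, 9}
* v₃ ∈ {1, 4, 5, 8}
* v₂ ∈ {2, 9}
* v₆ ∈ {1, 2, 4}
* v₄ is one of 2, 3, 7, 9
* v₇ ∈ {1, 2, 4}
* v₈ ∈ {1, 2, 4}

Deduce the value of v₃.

v₆, v₇, v₈ between them cover only {1, 2, 4} — a naked triple. Remove those values from v₂, v₃, v₄, v₅.
v₂ must be 9 (only option left). So v₁, v₄, v₅ can't be 9.
v₅ has just one choice, so v₅ = 6. Eliminate 6 elsewhere: v₁.
That leaves v₁ = 5. Remove 5 from v₃.
So v₃ = 8.

8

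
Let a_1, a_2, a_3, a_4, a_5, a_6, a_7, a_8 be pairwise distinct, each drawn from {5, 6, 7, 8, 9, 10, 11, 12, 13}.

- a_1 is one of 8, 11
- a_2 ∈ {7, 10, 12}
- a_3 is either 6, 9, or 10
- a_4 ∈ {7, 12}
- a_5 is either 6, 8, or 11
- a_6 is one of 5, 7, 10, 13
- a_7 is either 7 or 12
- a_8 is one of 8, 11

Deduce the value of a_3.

9

The 2 variables a_1 and a_8 are confined to {8, 11}, which locks those values in; drop them from a_5.
a_5 has just one choice, so a_5 = 6. Eliminate 6 elsewhere: a_3.
The 2 variables a_4 and a_7 are confined to {7, 12}, which locks those values in; drop them from a_2, a_6.
a_2 must be 10 (only option left). So a_3, a_6 can't be 10.
So a_3 = 9.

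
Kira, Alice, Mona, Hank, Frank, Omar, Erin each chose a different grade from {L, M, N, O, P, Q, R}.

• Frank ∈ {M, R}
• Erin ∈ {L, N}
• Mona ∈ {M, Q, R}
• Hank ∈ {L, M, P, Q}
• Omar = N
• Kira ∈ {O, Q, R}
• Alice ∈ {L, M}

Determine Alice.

M

Omar's domain is down to {N}, so Omar = N. Eliminate N elsewhere: Erin.
Erin has just one choice, so Erin = L. Remove L from Alice, Hank.
So Alice = M.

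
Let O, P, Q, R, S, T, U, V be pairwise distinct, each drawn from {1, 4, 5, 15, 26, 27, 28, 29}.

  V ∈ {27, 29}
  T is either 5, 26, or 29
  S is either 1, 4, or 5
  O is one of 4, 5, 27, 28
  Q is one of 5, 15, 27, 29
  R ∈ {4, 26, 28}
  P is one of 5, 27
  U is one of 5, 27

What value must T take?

Among the 8 variables, 1 fits only S (and all 8 values in {1, 4, 5, 15, 26, 27, 28, 29} must be used), so S = 1.
The 7 still-open variables draw from only 7 values {4, 5, 15, 26, 27, 28, 29}, so each is used; only Q can be 15, hence Q = 15.
The 2 variables P and U are confined to {5, 27}, which locks those values in; drop them from O, T, V.
V has just one choice, so V = 29. Remove 29 from T.
So T = 26.

26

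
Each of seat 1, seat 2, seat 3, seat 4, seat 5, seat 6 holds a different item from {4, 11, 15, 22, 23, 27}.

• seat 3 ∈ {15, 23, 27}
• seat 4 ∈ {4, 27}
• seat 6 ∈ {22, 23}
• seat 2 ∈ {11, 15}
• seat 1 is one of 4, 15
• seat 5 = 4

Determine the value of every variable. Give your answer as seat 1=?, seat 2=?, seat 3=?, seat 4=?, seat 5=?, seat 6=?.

seat 1=15, seat 2=11, seat 3=23, seat 4=27, seat 5=4, seat 6=22

seat 5 must be 4 (only option left). So seat 1, seat 4 can't be 4.
seat 1 has just one choice, so seat 1 = 15. Eliminate 15 elsewhere: seat 2, seat 3.
seat 2's domain is down to {11}, so seat 2 = 11.
seat 4's domain is down to {27}, so seat 4 = 27. Remove 27 from seat 3.
seat 3 must be 23 (only option left). Remove 23 from seat 6.
seat 6 has just one choice, so seat 6 = 22.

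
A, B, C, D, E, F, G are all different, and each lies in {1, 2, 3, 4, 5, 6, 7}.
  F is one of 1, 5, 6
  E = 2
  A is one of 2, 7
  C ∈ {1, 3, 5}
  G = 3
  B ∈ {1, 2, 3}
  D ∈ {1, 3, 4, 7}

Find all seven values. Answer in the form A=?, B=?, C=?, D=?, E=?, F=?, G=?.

A=7, B=1, C=5, D=4, E=2, F=6, G=3

E's domain is down to {2}, so E = 2. Remove 2 from A, B.
That leaves G = 3. Eliminate 3 elsewhere: B, C, D.
That leaves A = 7. So D can't be 7.
That leaves B = 1. Eliminate 1 elsewhere: C, D, F.
That leaves C = 5. So F can't be 5.
That leaves D = 4.
F must be 6 (only option left).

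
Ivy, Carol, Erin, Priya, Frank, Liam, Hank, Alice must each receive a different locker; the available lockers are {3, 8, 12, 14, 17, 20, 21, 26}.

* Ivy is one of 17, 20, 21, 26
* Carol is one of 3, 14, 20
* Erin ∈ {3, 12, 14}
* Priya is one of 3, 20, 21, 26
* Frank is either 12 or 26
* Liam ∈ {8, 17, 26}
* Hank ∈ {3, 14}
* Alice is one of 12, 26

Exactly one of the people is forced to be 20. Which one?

The 8 variables together cover exactly {3, 8, 12, 14, 17, 20, 21, 26} — 8 values for 8 variables — and 8 appears only in Liam's list, so Liam = 8.
The 7 still-open variables draw from only 7 values {3, 12, 14, 17, 20, 21, 26}, so each is used; only Ivy can be 17, hence Ivy = 17.
Among the 6 still-open variables, 21 fits only Priya (and all 6 values in {3, 12, 14, 20, 21, 26} must be used), so Priya = 21.
Among the 5 still-open variables, 20 fits only Carol (and all 5 values in {3, 12, 14, 20, 26} must be used), so Carol = 20.

Carol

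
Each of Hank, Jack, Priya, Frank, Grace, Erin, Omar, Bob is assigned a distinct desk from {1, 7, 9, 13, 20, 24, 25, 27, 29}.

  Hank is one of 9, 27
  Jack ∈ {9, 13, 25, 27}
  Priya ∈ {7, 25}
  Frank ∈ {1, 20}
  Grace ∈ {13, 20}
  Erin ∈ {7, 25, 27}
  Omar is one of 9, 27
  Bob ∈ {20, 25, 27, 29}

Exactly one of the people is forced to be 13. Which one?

The 8 variables draw from only 8 values {1, 7, 9, 13, 20, 25, 27, 29}, so each is used; only Frank can be 1, hence Frank = 1.
The 7 still-open variables together cover exactly {7, 9, 13, 20, 25, 27, 29} — 7 values for 7 variables — and 29 appears only in Bob's list, so Bob = 29.
Among the 6 still-open variables, 20 fits only Grace (and all 6 values in {7, 9, 13, 20, 25, 27} must be used), so Grace = 20.
The 5 still-open variables together cover exactly {7, 9, 13, 25, 27} — 5 values for 5 variables — and 13 appears only in Jack's list, so Jack = 13.

Jack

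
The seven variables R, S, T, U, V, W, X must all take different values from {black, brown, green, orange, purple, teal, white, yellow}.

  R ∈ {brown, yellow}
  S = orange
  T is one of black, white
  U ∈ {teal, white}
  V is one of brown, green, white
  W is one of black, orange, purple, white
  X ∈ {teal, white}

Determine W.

purple

S must be orange (only option left). So W can't be orange.
U and X share exactly the 2 values {teal, white}; by pigeonhole those values go to them, so strike teal, white from T, V, W.
T must be black (only option left). Strike black from W.
So W = purple.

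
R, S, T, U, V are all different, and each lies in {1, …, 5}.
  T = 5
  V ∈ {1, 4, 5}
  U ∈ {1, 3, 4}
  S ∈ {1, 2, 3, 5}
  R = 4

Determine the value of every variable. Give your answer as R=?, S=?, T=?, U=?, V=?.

R=4, S=2, T=5, U=3, V=1

R has just one choice, so R = 4. Eliminate 4 elsewhere: U, V.
T has just one choice, so T = 5. Eliminate 5 elsewhere: S, V.
V's domain is down to {1}, so V = 1. So S, U can't be 1.
U has just one choice, so U = 3. Remove 3 from S.
S must be 2 (only option left).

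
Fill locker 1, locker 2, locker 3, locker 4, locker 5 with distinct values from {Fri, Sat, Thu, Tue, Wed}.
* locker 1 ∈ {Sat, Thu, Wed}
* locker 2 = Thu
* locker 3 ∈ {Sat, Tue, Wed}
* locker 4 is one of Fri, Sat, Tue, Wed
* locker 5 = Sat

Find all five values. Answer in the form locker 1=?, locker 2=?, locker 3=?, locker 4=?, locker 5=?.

locker 1=Wed, locker 2=Thu, locker 3=Tue, locker 4=Fri, locker 5=Sat

locker 2 must be Thu (only option left). Remove Thu from locker 1.
That leaves locker 5 = Sat. Eliminate Sat elsewhere: locker 1, locker 3, locker 4.
locker 1 has just one choice, so locker 1 = Wed. Strike Wed from locker 3, locker 4.
locker 3 must be Tue (only option left). So locker 4 can't be Tue.
locker 4 has just one choice, so locker 4 = Fri.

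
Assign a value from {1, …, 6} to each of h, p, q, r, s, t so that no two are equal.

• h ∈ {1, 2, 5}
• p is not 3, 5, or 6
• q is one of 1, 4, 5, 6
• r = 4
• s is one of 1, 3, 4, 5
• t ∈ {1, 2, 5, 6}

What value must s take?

r has just one choice, so r = 4. Strike 4 from p, q, s.
Among the 5 still-open variables, 3 fits only s (and all 5 values in {1, 2, 3, 5, 6} must be used), so s = 3.

3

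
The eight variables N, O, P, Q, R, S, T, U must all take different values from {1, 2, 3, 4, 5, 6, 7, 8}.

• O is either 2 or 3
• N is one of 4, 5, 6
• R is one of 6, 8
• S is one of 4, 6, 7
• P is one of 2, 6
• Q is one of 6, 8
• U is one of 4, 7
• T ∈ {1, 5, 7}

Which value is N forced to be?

5

The 8 variables together cover exactly {1, 2, 3, 4, 5, 6, 7, 8} — 8 values for 8 variables — and 1 appears only in T's list, so T = 1.
The 7 still-open variables draw from only 7 values {2, 3, 4, 5, 6, 7, 8}, so each is used; only O can be 3, hence O = 3.
The 6 still-open variables together cover exactly {2, 4, 5, 6, 7, 8} — 6 values for 6 variables — and 2 appears only in P's list, so P = 2.
The 5 still-open variables draw from only 5 values {4, 5, 6, 7, 8}, so each is used; only N can be 5, hence N = 5.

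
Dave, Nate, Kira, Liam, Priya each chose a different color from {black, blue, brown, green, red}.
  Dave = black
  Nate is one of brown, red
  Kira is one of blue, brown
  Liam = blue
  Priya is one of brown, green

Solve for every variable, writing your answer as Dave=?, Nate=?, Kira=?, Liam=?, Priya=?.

Dave must be black (only option left).
Liam has just one choice, so Liam = blue. So Kira can't be blue.
That leaves Kira = brown. So Nate, Priya can't be brown.
Priya must be green (only option left).
Nate has just one choice, so Nate = red.

Dave=black, Nate=red, Kira=brown, Liam=blue, Priya=green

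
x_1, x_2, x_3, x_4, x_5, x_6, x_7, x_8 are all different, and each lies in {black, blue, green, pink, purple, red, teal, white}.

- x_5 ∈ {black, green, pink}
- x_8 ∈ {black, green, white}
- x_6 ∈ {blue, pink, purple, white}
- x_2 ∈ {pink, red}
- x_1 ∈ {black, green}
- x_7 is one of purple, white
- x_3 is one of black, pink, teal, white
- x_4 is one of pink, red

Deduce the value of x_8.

white

The 8 variables draw from only 8 values {black, blue, green, pink, purple, red, teal, white}, so each is used; only x_6 can be blue, hence x_6 = blue.
The 7 still-open variables draw from only 7 values {black, green, pink, purple, red, teal, white}, so each is used; only x_7 can be purple, hence x_7 = purple.
Among the 6 still-open variables, teal fits only x_3 (and all 6 values in {black, green, pink, red, teal, white} must be used), so x_3 = teal.
The 5 still-open variables draw from only 5 values {black, green, pink, red, white}, so each is used; only x_8 can be white, hence x_8 = white.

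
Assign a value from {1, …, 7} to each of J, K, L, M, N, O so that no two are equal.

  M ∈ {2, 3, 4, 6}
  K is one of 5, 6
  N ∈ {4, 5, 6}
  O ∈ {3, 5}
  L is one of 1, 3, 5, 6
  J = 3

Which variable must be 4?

N

J's domain is down to {3}, so J = 3. So L, M, O can't be 3.
O's domain is down to {5}, so O = 5. Eliminate 5 elsewhere: K, L, N.
That leaves K = 6. Eliminate 6 elsewhere: L, M, N.
So 4 goes to N.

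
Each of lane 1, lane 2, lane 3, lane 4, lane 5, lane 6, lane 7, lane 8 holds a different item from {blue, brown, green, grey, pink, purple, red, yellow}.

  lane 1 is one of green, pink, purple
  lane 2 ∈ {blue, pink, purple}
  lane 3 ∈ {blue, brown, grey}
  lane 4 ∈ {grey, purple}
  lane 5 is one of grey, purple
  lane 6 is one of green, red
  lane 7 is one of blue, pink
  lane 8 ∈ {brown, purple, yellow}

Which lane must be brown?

Among the 8 variables, red fits only lane 6 (and all 8 values in {blue, brown, green, grey, pink, purple, red, yellow} must be used), so lane 6 = red.
The 7 still-open variables draw from only 7 values {blue, brown, green, grey, pink, purple, yellow}, so each is used; only lane 1 can be green, hence lane 1 = green.
The 6 still-open variables together cover exactly {blue, brown, grey, pink, purple, yellow} — 6 values for 6 variables — and yellow appears only in lane 8's list, so lane 8 = yellow.
Among the 5 still-open variables, brown fits only lane 3 (and all 5 values in {blue, brown, grey, pink, purple} must be used), so lane 3 = brown.

lane 3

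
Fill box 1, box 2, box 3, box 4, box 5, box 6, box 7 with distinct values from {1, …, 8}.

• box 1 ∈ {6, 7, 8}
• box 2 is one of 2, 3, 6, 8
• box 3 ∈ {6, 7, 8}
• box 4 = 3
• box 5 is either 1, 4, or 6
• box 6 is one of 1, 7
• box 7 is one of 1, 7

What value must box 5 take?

box 4 must be 3 (only option left). So box 2 can't be 3.
Among the 6 still-open variables, 2 fits only box 2 (and all 6 values in {1, 2, 4, 6, 7, 8} must be used), so box 2 = 2.
The 5 still-open variables together cover exactly {1, 4, 6, 7, 8} — 5 values for 5 variables — and 4 appears only in box 5's list, so box 5 = 4.

4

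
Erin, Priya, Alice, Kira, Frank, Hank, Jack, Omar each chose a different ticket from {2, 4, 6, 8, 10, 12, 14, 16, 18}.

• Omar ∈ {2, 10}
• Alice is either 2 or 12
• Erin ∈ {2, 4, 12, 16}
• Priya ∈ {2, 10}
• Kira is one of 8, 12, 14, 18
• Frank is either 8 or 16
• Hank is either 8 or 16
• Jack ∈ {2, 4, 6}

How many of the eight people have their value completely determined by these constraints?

Priya and Omar between them cover only {2, 10} — a naked pair. Remove those values from Erin, Alice, Jack.
That leaves Alice = 12. Eliminate 12 elsewhere: Erin, Kira.
Frank and Hank between them cover only {8, 16} — a naked pair. Remove those values from Erin, Kira.
Erin has just one choice, so Erin = 4. Remove 4 from Jack.
That leaves Jack = 6.
Determined: Erin=4, Alice=12, Jack=6. The other people each still have more than one consistent value. That makes 3.

3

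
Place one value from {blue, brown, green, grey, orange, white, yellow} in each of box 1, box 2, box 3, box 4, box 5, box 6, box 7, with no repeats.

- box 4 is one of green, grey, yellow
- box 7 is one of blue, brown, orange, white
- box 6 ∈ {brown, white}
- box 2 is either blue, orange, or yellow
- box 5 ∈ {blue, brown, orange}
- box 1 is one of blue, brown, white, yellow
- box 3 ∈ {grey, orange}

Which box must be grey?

box 3

Among the 7 variables, green fits only box 4 (and all 7 values in {blue, brown, green, grey, orange, white, yellow} must be used), so box 4 = green.
The 6 still-open variables draw from only 6 values {blue, brown, grey, orange, white, yellow}, so each is used; only box 3 can be grey, hence box 3 = grey.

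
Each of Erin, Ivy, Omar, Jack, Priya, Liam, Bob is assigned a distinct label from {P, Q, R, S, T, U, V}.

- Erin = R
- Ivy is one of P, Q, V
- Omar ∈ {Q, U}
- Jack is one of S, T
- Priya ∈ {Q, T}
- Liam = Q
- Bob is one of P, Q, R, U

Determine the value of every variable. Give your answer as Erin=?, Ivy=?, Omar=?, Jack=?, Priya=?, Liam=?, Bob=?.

Erin must be R (only option left). Remove R from Bob.
Liam has just one choice, so Liam = Q. Remove Q from Ivy, Omar, Priya, Bob.
That leaves Omar = U. Remove U from Bob.
That leaves Priya = T. Eliminate T elsewhere: Jack.
Bob must be P (only option left). Eliminate P elsewhere: Ivy.
Ivy has just one choice, so Ivy = V.
That leaves Jack = S.

Erin=R, Ivy=V, Omar=U, Jack=S, Priya=T, Liam=Q, Bob=P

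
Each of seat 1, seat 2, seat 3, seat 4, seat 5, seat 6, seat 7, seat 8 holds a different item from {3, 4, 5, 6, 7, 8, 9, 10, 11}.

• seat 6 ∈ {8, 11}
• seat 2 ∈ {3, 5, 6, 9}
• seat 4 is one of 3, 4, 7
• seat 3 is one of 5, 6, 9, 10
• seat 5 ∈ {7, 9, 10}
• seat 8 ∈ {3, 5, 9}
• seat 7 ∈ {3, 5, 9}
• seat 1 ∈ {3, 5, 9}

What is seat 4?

seat 1, seat 7, seat 8 share exactly the 3 values {3, 5, 9}; by pigeonhole those values go to them, so strike 3, 5, 9 from seat 2, seat 3, seat 4, seat 5.
seat 2's domain is down to {6}, so seat 2 = 6. Eliminate 6 elsewhere: seat 3.
seat 3 has just one choice, so seat 3 = 10. Strike 10 from seat 5.
seat 5 must be 7 (only option left). Eliminate 7 elsewhere: seat 4.
So seat 4 = 4.

4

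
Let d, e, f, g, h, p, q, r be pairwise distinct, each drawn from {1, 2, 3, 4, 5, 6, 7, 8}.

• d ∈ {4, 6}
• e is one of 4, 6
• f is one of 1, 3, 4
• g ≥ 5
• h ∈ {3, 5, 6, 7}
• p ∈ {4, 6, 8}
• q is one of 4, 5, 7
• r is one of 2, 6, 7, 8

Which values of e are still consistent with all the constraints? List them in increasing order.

4, 6

The 8 variables draw from only 8 values {1, 2, 3, 4, 5, 6, 7, 8}, so each is used; only f can be 1, hence f = 1.
The 7 still-open variables together cover exactly {2, 3, 4, 5, 6, 7, 8} — 7 values for 7 variables — and 2 appears only in r's list, so r = 2.
The 6 still-open variables together cover exactly {3, 4, 5, 6, 7, 8} — 6 values for 6 variables — and 3 appears only in h's list, so h = 3.
d and e share exactly the 2 values {4, 6}; by pigeonhole those values go to them, so strike 4, 6 from g, p, q.
p's domain is down to {8}, so p = 8. Remove 8 from g.
No further eliminations apply; e can still be any of 4, 6.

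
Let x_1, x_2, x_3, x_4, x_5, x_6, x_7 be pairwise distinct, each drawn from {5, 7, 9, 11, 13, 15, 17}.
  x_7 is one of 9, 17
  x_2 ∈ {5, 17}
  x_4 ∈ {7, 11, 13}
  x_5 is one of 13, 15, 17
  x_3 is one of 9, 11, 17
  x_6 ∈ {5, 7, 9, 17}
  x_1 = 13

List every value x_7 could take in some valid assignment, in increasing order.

9, 17

x_1's domain is down to {13}, so x_1 = 13. Strike 13 from x_4, x_5.
The 6 still-open variables together cover exactly {5, 7, 9, 11, 15, 17} — 6 values for 6 variables — and 15 appears only in x_5's list, so x_5 = 15.
No further eliminations apply; x_7 can still be any of 9, 17.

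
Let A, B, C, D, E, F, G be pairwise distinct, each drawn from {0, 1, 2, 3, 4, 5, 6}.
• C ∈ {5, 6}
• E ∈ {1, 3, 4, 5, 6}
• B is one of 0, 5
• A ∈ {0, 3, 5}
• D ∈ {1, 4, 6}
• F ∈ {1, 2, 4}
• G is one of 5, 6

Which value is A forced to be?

Among the 7 variables, 2 fits only F (and all 7 values in {0, 1, 2, 3, 4, 5, 6} must be used), so F = 2.
The 2 variables C and G are confined to {5, 6}, which locks those values in; drop them from A, B, D, E.
B's domain is down to {0}, so B = 0. Strike 0 from A.
So A = 3.

3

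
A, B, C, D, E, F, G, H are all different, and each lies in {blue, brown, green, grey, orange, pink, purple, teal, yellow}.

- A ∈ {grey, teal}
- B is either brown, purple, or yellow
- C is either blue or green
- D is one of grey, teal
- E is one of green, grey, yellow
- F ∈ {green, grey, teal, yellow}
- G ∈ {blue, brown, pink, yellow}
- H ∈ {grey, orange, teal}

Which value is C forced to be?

The 2 variables A and D are confined to {grey, teal}, which locks those values in; drop them from E, F, H.
H's domain is down to {orange}, so H = orange.
E and F share exactly the 2 values {green, yellow}; by pigeonhole those values go to them, so strike green, yellow from B, C, G.
So C = blue.

blue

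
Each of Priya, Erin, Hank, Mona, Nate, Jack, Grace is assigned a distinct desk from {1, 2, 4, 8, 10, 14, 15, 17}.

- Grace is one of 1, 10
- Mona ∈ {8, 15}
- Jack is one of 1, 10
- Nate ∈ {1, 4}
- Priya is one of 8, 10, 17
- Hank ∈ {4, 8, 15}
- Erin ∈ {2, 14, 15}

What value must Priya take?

17

Jack and Grace between them cover only {1, 10} — a naked pair. Remove those values from Priya, Nate.
Nate has just one choice, so Nate = 4. Remove 4 from Hank.
Hank and Mona share exactly the 2 values {8, 15}; by pigeonhole those values go to them, so strike 8, 15 from Priya, Erin.
So Priya = 17.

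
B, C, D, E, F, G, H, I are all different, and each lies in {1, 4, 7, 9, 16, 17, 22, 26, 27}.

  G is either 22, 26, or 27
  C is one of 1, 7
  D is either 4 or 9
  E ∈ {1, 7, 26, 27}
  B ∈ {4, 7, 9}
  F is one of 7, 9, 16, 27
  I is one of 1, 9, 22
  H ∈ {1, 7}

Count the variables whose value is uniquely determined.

The 8 variables draw from only 8 values {1, 4, 7, 9, 16, 22, 26, 27}, so each is used; only F can be 16, hence F = 16.
C and H between them cover only {1, 7} — a naked pair. Remove those values from B, E, I.
The 2 variables B and D are confined to {4, 9}, which locks those values in; drop them from I.
I has just one choice, so I = 22. Eliminate 22 elsewhere: G.
Determined: F=16, I=22. The other variables each still have more than one consistent value. That makes 2.

2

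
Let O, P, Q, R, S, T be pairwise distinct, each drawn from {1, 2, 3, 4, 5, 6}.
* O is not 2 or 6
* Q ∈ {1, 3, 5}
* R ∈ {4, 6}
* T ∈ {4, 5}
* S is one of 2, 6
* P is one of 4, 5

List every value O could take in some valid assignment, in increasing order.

The 6 variables draw from only 6 values {1, 2, 3, 4, 5, 6}, so each is used; only S can be 2, hence S = 2.
The 5 still-open variables draw from only 5 values {1, 3, 4, 5, 6}, so each is used; only R can be 6, hence R = 6.
The 2 variables P and T are confined to {4, 5}, which locks those values in; drop them from O, Q.
No further eliminations apply; O can still be any of 1, 3.

1, 3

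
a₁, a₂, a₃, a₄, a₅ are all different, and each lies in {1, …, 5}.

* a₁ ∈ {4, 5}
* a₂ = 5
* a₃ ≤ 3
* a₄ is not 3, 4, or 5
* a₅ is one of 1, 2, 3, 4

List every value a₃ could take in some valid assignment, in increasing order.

a₂ has just one choice, so a₂ = 5. Strike 5 from a₁.
a₁ must be 4 (only option left). So a₅ can't be 4.
No further eliminations apply; a₃ can still be any of 1, 2, 3.

1, 2, 3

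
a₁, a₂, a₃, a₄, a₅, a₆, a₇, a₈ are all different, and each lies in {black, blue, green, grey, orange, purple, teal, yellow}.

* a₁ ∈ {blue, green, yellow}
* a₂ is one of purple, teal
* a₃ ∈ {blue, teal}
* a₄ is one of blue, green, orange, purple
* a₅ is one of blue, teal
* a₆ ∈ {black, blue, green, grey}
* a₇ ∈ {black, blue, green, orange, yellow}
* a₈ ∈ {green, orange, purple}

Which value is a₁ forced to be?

yellow

The 8 variables together cover exactly {black, blue, green, grey, orange, purple, teal, yellow} — 8 values for 8 variables — and grey appears only in a₆'s list, so a₆ = grey.
The 7 still-open variables together cover exactly {black, blue, green, orange, purple, teal, yellow} — 7 values for 7 variables — and black appears only in a₇'s list, so a₇ = black.
The 6 still-open variables together cover exactly {blue, green, orange, purple, teal, yellow} — 6 values for 6 variables — and yellow appears only in a₁'s list, so a₁ = yellow.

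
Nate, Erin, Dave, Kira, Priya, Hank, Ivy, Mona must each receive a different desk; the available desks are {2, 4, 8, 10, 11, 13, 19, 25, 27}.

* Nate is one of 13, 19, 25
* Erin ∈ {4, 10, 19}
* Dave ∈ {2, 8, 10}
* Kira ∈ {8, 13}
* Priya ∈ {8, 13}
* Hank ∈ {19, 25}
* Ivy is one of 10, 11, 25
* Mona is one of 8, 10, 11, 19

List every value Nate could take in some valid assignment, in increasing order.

Among the 8 variables, 2 fits only Dave (and all 8 values in {2, 4, 8, 10, 11, 13, 19, 25} must be used), so Dave = 2.
The 7 still-open variables draw from only 7 values {4, 8, 10, 11, 13, 19, 25}, so each is used; only Erin can be 4, hence Erin = 4.
Kira and Priya between them cover only {8, 13} — a naked pair. Remove those values from Nate, Mona.
Nate and Hank share exactly the 2 values {19, 25}; by pigeonhole those values go to them, so strike 19, 25 from Ivy, Mona.
No further eliminations apply; Nate can still be any of 19, 25.

19, 25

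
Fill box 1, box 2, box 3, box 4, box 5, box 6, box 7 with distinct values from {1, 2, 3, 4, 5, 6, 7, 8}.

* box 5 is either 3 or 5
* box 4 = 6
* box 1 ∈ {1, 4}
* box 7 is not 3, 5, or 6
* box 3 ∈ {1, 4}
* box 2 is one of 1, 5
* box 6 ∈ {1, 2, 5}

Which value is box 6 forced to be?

2

box 4's domain is down to {6}, so box 4 = 6.
box 1 and box 3 between them cover only {1, 4} — a naked pair. Remove those values from box 2, box 6, box 7.
box 2 has just one choice, so box 2 = 5. Eliminate 5 elsewhere: box 5, box 6.
So box 6 = 2.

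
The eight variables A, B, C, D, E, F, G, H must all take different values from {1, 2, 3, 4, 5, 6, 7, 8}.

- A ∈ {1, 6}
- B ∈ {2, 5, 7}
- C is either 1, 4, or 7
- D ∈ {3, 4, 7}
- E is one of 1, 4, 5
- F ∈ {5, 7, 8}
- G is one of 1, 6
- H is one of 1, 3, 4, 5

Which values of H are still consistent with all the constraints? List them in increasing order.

The 8 variables draw from only 8 values {1, 2, 3, 4, 5, 6, 7, 8}, so each is used; only B can be 2, hence B = 2.
The 7 still-open variables together cover exactly {1, 3, 4, 5, 6, 7, 8} — 7 values for 7 variables — and 8 appears only in F's list, so F = 8.
A and G share exactly the 2 values {1, 6}; by pigeonhole those values go to them, so strike 1, 6 from C, E, H.
No further eliminations apply; H can still be any of 3, 4, 5.

3, 4, 5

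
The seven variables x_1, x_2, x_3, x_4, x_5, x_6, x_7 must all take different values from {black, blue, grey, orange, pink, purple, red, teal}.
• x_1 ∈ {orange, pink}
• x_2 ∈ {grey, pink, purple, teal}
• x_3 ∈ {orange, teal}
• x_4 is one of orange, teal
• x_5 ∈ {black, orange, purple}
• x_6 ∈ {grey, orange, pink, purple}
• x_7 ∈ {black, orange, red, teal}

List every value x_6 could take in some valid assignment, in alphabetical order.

The 7 variables draw from only 7 values {black, grey, orange, pink, purple, red, teal}, so each is used; only x_7 can be red, hence x_7 = red.
The 6 still-open variables together cover exactly {black, grey, orange, pink, purple, teal} — 6 values for 6 variables — and black appears only in x_5's list, so x_5 = black.
x_3 and x_4 share exactly the 2 values {orange, teal}; by pigeonhole those values go to them, so strike orange, teal from x_1, x_2, x_6.
That leaves x_1 = pink. Eliminate pink elsewhere: x_2, x_6.
No further eliminations apply; x_6 can still be any of grey, purple.

grey, purple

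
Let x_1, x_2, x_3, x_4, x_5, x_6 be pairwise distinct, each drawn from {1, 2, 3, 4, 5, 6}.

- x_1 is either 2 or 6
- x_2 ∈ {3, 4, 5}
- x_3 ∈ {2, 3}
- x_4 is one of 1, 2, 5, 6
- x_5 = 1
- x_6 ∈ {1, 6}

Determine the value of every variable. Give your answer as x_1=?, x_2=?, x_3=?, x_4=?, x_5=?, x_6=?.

x_5 must be 1 (only option left). Eliminate 1 elsewhere: x_4, x_6.
x_6 must be 6 (only option left). Strike 6 from x_1, x_4.
That leaves x_1 = 2. Remove 2 from x_3, x_4.
That leaves x_3 = 3. Remove 3 from x_2.
x_4 has just one choice, so x_4 = 5. Eliminate 5 elsewhere: x_2.
That leaves x_2 = 4.

x_1=2, x_2=4, x_3=3, x_4=5, x_5=1, x_6=6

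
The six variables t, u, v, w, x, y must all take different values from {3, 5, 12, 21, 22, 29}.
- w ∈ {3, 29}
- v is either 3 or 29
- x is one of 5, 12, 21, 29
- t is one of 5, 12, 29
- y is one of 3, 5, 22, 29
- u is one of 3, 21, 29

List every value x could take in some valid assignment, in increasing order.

5, 12

The 6 variables together cover exactly {3, 5, 12, 21, 22, 29} — 6 values for 6 variables — and 22 appears only in y's list, so y = 22.
v and w between them cover only {3, 29} — a naked pair. Remove those values from t, u, x.
u must be 21 (only option left). So x can't be 21.
No further eliminations apply; x can still be any of 5, 12.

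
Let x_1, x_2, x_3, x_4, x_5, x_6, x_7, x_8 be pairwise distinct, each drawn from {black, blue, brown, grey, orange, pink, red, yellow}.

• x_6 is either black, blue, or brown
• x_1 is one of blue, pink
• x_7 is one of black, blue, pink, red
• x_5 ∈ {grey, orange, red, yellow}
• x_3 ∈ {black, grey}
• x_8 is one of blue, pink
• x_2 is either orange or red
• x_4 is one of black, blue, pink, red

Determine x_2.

The 8 variables draw from only 8 values {black, blue, brown, grey, orange, pink, red, yellow}, so each is used; only x_6 can be brown, hence x_6 = brown.
The 7 still-open variables together cover exactly {black, blue, grey, orange, pink, red, yellow} — 7 values for 7 variables — and yellow appears only in x_5's list, so x_5 = yellow.
The 6 still-open variables together cover exactly {black, blue, grey, orange, pink, red} — 6 values for 6 variables — and grey appears only in x_3's list, so x_3 = grey.
The 5 still-open variables together cover exactly {black, blue, orange, pink, red} — 5 values for 5 variables — and orange appears only in x_2's list, so x_2 = orange.

orange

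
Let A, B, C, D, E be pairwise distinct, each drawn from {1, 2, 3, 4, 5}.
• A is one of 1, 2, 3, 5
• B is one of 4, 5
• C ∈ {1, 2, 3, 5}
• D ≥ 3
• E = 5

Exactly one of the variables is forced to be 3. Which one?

D

E must be 5 (only option left). Eliminate 5 elsewhere: A, B, C, D.
B must be 4 (only option left). Strike 4 from D.
So 3 goes to D.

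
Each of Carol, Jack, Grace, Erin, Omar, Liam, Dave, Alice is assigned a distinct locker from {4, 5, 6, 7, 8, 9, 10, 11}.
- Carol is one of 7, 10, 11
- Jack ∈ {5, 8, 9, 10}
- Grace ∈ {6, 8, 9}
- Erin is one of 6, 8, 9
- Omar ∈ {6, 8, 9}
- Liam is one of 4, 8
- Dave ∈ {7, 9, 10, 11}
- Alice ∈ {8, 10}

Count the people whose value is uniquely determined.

3

The 8 variables draw from only 8 values {4, 5, 6, 7, 8, 9, 10, 11}, so each is used; only Liam can be 4, hence Liam = 4.
The 7 still-open variables draw from only 7 values {5, 6, 7, 8, 9, 10, 11}, so each is used; only Jack can be 5, hence Jack = 5.
Grace, Erin, Omar between them cover only {6, 8, 9} — a naked triple. Remove those values from Dave, Alice.
Alice must be 10 (only option left). Strike 10 from Carol, Dave.
Determined: Jack=5, Liam=4, Alice=10. The other people each still have more than one consistent value. That makes 3.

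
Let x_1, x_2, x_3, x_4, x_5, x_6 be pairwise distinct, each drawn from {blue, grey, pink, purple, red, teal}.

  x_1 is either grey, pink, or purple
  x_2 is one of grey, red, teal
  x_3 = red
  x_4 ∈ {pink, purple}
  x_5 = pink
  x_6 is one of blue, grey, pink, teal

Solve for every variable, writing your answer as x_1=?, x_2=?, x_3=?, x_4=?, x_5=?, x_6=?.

x_3 must be red (only option left). Strike red from x_2.
That leaves x_5 = pink. So x_1, x_4, x_6 can't be pink.
x_4 must be purple (only option left). Eliminate purple elsewhere: x_1.
x_1's domain is down to {grey}, so x_1 = grey. Eliminate grey elsewhere: x_2, x_6.
x_2 must be teal (only option left). Strike teal from x_6.
That leaves x_6 = blue.

x_1=grey, x_2=teal, x_3=red, x_4=purple, x_5=pink, x_6=blue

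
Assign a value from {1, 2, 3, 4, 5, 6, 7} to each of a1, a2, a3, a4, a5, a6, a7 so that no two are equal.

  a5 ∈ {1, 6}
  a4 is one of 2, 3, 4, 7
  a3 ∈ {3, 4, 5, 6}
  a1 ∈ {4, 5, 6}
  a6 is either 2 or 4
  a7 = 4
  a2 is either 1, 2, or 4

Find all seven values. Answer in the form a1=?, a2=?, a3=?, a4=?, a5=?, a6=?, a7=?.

a7 must be 4 (only option left). Strike 4 from a1, a2, a3, a4, a6.
a6 must be 2 (only option left). So a2, a4 can't be 2.
That leaves a2 = 1. Remove 1 from a5.
That leaves a5 = 6. Remove 6 from a1, a3.
a1 must be 5 (only option left). Eliminate 5 elsewhere: a3.
a3's domain is down to {3}, so a3 = 3. Eliminate 3 elsewhere: a4.
a4 must be 7 (only option left).

a1=5, a2=1, a3=3, a4=7, a5=6, a6=2, a7=4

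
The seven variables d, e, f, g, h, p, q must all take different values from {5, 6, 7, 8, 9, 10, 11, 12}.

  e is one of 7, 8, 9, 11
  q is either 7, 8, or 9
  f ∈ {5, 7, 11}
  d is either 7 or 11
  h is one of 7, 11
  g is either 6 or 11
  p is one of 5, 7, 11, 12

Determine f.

The 7 variables together cover exactly {5, 6, 7, 8, 9, 11, 12} — 7 values for 7 variables — and 6 appears only in g's list, so g = 6.
The 6 still-open variables draw from only 6 values {5, 7, 8, 9, 11, 12}, so each is used; only p can be 12, hence p = 12.
The 5 still-open variables draw from only 5 values {5, 7, 8, 9, 11}, so each is used; only f can be 5, hence f = 5.

5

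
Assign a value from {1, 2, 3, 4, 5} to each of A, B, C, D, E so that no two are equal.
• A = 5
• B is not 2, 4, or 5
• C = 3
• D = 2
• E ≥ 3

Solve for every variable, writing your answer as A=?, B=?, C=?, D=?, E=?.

A's domain is down to {5}, so A = 5. Remove 5 from E.
C has just one choice, so C = 3. Eliminate 3 elsewhere: B, E.
D has just one choice, so D = 2.
E must be 4 (only option left).
That leaves B = 1.

A=5, B=1, C=3, D=2, E=4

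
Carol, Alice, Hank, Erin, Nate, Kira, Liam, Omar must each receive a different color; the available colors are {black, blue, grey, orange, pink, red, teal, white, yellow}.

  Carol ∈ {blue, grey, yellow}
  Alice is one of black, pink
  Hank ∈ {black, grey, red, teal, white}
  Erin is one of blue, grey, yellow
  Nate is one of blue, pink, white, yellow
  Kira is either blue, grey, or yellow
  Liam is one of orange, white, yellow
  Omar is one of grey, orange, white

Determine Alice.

The 3 variables Carol, Erin, Kira are confined to {blue, grey, yellow}, which locks those values in; drop them from Hank, Nate, Liam, Omar.
The 2 variables Liam and Omar are confined to {orange, white}, which locks those values in; drop them from Hank, Nate.
Nate must be pink (only option left). So Alice can't be pink.
So Alice = black.

black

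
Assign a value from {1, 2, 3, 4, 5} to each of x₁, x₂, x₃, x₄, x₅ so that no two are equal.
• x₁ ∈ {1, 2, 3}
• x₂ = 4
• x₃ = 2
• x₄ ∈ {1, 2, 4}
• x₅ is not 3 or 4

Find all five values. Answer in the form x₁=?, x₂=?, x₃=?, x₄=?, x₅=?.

x₂ must be 4 (only option left). Remove 4 from x₄.
x₃ must be 2 (only option left). So x₁, x₄, x₅ can't be 2.
x₄'s domain is down to {1}, so x₄ = 1. Remove 1 from x₁, x₅.
That leaves x₅ = 5.
x₁ must be 3 (only option left).

x₁=3, x₂=4, x₃=2, x₄=1, x₅=5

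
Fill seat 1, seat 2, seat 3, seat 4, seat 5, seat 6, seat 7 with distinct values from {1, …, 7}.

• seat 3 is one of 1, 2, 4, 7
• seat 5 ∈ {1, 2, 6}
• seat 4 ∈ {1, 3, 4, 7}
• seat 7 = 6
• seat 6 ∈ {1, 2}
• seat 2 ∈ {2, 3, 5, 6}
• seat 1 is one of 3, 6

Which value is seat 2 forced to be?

5

seat 7 has just one choice, so seat 7 = 6. Strike 6 from seat 1, seat 2, seat 5.
seat 1 has just one choice, so seat 1 = 3. So seat 2, seat 4 can't be 3.
The 5 still-open variables together cover exactly {1, 2, 4, 5, 7} — 5 values for 5 variables — and 5 appears only in seat 2's list, so seat 2 = 5.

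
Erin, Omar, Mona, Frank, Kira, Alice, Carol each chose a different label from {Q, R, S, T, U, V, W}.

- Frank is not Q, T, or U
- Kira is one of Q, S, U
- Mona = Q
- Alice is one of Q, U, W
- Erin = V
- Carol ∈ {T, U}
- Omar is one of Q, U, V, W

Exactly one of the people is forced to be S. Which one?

Erin's domain is down to {V}, so Erin = V. Remove V from Omar, Frank.
That leaves Mona = Q. Eliminate Q elsewhere: Omar, Kira, Alice.
Among the 5 still-open variables, R fits only Frank (and all 5 values in {R, S, T, U, W} must be used), so Frank = R.
The 4 still-open variables draw from only 4 values {S, T, U, W}, so each is used; only Kira can be S, hence Kira = S.

Kira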